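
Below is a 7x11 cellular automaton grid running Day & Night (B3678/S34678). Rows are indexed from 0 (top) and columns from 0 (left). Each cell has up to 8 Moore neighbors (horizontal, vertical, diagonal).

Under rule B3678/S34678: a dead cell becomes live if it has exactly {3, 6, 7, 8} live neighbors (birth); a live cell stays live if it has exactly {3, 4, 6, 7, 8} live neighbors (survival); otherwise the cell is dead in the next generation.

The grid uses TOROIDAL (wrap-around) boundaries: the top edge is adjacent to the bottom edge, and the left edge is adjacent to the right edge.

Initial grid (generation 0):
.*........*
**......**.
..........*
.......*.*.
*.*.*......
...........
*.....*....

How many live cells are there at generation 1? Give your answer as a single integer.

Simulating step by step:
Generation 0 (given above): 14 live cells
Generation 1: 9 live cells
.*.......**
*........*.
*.........*
..........*
...........
.*.........
...........
Population at generation 1: 9

Answer: 9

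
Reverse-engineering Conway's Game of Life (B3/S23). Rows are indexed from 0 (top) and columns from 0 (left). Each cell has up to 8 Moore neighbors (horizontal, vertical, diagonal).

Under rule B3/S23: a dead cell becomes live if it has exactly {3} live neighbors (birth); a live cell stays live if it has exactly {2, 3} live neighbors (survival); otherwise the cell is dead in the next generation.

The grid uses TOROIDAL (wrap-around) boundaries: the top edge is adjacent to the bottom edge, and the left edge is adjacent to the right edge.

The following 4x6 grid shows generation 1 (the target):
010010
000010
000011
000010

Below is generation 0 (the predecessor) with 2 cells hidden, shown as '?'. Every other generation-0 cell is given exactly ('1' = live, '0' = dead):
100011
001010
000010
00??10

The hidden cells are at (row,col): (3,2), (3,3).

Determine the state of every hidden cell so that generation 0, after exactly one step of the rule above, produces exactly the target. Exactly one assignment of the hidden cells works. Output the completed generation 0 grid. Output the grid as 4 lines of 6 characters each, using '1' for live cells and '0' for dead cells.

Hidden generation-0 cells (in order): (3,2), (3,3).
A hidden cell only influences target cells in its own 3x3 neighborhood. Try each of the 2^2 = 4 assignments, step the completed generation 0 forward once under B3/S23, and compare with the target:
  (3,2)=0 (3,3)=0 -> step gives (0,1)='0' but target has '1' -> reject
  (3,2)=0 (3,3)=1 -> step gives (0,1)='0' but target has '1' -> reject
  (3,2)=1 (3,3)=0 -> step reproduces the target at every cell -> ACCEPT
  (3,2)=1 (3,3)=1 -> step gives (0,2)='1' but target has '0' -> reject
Unique solution: (3,2)=live, (3,3)=dead.
Check: live-neighbor counts of every cell in the completed generation 0:
132534
220435
022523
220435
Applying B3/S23 to generation 0 with these counts gives:
010010
000010
000011
000010
which matches the target exactly.

Answer: 100011
001010
000010
001010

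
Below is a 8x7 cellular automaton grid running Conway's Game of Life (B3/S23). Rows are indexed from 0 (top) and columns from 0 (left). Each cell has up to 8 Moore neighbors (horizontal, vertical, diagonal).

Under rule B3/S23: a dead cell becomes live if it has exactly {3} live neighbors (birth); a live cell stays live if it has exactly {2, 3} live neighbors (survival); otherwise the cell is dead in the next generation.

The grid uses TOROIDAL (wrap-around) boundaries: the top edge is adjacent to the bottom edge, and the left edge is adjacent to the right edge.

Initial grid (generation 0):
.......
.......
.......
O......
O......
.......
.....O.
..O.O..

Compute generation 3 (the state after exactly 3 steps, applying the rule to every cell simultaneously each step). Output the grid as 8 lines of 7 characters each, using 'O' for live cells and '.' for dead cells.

Simulating step by step:
Generation 0 (given above): 5 live cells
Generation 1: 0 live cells
.......
.......
.......
.......
.......
.......
.......
.......
Generation 2: 0 live cells
.......
.......
.......
.......
.......
.......
.......
.......
Generation 3: 0 live cells
(generation 3 grid is the final answer)

Answer: .......
.......
.......
.......
.......
.......
.......
.......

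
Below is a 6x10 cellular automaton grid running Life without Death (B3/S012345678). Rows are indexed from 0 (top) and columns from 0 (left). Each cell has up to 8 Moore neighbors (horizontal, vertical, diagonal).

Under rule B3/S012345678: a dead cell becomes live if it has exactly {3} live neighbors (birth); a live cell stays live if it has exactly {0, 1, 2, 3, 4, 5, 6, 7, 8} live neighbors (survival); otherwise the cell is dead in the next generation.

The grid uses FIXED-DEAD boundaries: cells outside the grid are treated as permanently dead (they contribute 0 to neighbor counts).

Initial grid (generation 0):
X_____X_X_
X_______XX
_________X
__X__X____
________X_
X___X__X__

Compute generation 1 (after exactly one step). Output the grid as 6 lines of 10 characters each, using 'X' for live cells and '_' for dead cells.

Simulating step by step:
Generation 0 (given above): 13 live cells
Generation 1: 17 live cells
(generation 1 grid is the final answer)

Answer: X_____XXXX
X______XXX
________XX
__X__X____
________X_
X___X__X__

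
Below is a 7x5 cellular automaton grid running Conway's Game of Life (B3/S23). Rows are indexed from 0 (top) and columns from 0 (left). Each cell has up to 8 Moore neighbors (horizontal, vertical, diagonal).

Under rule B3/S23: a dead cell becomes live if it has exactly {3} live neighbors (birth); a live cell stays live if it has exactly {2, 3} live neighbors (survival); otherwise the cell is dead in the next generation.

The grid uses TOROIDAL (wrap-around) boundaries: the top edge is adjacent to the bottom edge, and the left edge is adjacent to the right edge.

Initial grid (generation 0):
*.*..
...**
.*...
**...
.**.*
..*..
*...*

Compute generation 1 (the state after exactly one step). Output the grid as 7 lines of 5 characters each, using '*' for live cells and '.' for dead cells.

Answer: **...
*****
.**.*
.....
..**.
..*.*
*..**

Derivation:
Simulating step by step:
Generation 0 (given above): 13 live cells
Generation 1: 17 live cells
(generation 1 grid is the final answer)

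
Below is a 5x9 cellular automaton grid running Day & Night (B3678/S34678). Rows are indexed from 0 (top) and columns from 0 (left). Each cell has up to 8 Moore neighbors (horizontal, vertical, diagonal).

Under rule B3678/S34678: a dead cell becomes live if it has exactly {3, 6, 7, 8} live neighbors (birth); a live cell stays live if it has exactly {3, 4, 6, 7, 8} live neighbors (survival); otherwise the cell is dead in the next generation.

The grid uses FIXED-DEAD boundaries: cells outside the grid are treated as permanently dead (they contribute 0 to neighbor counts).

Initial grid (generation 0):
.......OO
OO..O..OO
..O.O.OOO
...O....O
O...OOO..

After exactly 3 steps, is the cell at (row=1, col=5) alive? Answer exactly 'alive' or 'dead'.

Simulating step by step:
Generation 0 (given above): 18 live cells
Generation 1: 9 live cells
.......OO
...O.O.O.
.O...O..O
...O.....
.........
Generation 2: 5 live cells
......O..
....O..O.
..O...O..
.........
.........
Generation 3: 2 live cells
.........
.....OO..
.........
.........
.........

Cell (1,5) at generation 3: 1 -> alive

Answer: alive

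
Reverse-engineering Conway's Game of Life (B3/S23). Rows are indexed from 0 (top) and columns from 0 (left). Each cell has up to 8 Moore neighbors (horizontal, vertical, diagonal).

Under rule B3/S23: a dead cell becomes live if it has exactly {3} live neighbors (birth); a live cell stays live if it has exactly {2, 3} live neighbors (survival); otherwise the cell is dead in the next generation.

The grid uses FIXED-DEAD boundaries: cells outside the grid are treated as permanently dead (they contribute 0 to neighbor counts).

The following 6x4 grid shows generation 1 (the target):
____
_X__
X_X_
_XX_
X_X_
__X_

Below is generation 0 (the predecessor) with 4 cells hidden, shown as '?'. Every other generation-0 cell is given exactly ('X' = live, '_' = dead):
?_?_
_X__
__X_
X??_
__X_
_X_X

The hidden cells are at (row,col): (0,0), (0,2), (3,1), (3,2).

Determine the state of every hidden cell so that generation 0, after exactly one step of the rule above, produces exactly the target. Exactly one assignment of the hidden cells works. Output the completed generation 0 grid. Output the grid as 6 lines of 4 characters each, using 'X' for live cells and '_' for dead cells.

Hidden generation-0 cells (in order): (0,0), (0,2), (3,1), (3,2).
A hidden cell only influences target cells in its own 3x3 neighborhood. Try each of the 2^4 = 16 assignments, step the completed generation 0 forward once under B3/S23, and compare with the target:
  (0,0)=_ (0,2)=_ (3,1)=_ (3,2)=_ -> step gives (1,1)='_' but target has 'X' -> reject
  (0,0)=_ (0,2)=_ (3,1)=_ (3,2)=X -> step gives (1,1)='_' but target has 'X' -> reject
  (0,0)=_ (0,2)=_ (3,1)=X (3,2)=_ -> step gives (1,1)='_' but target has 'X' -> reject
  (0,0)=_ (0,2)=_ (3,1)=X (3,2)=X -> step gives (1,1)='_' but target has 'X' -> reject
  (0,0)=_ (0,2)=X (3,1)=_ (3,2)=_ -> step gives (1,2)='X' but target has '_' -> reject
  (0,0)=_ (0,2)=X (3,1)=_ (3,2)=X -> step gives (1,2)='X' but target has '_' -> reject
  (0,0)=_ (0,2)=X (3,1)=X (3,2)=_ -> step gives (1,2)='X' but target has '_' -> reject
  (0,0)=_ (0,2)=X (3,1)=X (3,2)=X -> step gives (1,2)='X' but target has '_' -> reject
  (0,0)=X (0,2)=_ (3,1)=_ (3,2)=_ -> step gives (2,0)='_' but target has 'X' -> reject
  (0,0)=X (0,2)=_ (3,1)=_ (3,2)=X -> step gives (2,0)='_' but target has 'X' -> reject
  (0,0)=X (0,2)=_ (3,1)=X (3,2)=_ -> step reproduces the target at every cell -> ACCEPT
  (0,0)=X (0,2)=_ (3,1)=X (3,2)=X -> step gives (3,1)='_' but target has 'X' -> reject
  (0,0)=X (0,2)=X (3,1)=_ (3,2)=_ -> step gives (0,1)='X' but target has '_' -> reject
  (0,0)=X (0,2)=X (3,1)=_ (3,2)=X -> step gives (0,1)='X' but target has '_' -> reject
  (0,0)=X (0,2)=X (3,1)=X (3,2)=_ -> step gives (0,1)='X' but target has '_' -> reject
  (0,0)=X (0,2)=X (3,1)=X (3,2)=X -> step gives (0,1)='X' but target has '_' -> reject
Unique solution: (0,0)=live, (0,2)=dead, (3,1)=live, (3,2)=dead.
Check: live-neighbor counts of every cell in the completed generation 0:
1210
2221
3421
1332
3432
1131
Applying B3/S23 to generation 0 with these counts gives:
____
_X__
X_X_
_XX_
X_X_
__X_
which matches the target exactly.

Answer: X___
_X__
__X_
XX__
__X_
_X_X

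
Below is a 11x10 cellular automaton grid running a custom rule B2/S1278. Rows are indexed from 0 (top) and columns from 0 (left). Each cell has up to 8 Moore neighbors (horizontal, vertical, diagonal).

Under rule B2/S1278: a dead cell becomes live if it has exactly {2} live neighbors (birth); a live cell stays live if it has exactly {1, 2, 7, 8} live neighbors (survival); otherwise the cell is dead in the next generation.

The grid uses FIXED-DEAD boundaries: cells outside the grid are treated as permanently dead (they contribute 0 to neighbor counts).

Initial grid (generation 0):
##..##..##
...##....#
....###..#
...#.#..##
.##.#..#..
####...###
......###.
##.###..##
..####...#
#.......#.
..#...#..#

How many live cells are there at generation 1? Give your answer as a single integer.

Answer: 31

Derivation:
Simulating step by step:
Generation 0 (given above): 48 live cells
Generation 1: 31 live cells
###..#..##
###....#..
..#...##..
.#.......#
.....#....
#...##...#
..........
##........
......##..
......###.
.#.....###
Population at generation 1: 31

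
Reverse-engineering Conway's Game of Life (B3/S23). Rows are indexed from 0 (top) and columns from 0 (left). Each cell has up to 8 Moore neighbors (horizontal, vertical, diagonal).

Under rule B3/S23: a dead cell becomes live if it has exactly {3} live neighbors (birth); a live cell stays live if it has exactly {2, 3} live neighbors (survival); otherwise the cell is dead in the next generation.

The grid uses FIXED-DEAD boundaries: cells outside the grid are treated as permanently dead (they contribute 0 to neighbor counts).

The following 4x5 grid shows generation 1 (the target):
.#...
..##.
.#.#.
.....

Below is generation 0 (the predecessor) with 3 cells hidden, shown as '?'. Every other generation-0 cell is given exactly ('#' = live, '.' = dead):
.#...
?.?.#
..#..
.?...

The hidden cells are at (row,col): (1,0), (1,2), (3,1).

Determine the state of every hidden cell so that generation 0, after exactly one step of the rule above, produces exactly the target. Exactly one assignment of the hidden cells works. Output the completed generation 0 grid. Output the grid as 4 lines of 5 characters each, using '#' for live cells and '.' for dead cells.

Hidden generation-0 cells (in order): (1,0), (1,2), (3,1).
A hidden cell only influences target cells in its own 3x3 neighborhood. Try each of the 2^3 = 8 assignments, step the completed generation 0 forward once under B3/S23, and compare with the target:
  (1,0)=. (1,2)=. (3,1)=. -> step gives (0,1)='.' but target has '#' -> reject
  (1,0)=. (1,2)=. (3,1)=# -> step gives (0,1)='.' but target has '#' -> reject
  (1,0)=. (1,2)=# (3,1)=. -> step gives (0,1)='.' but target has '#' -> reject
  (1,0)=. (1,2)=# (3,1)=# -> step gives (0,1)='.' but target has '#' -> reject
  (1,0)=# (1,2)=. (3,1)=. -> step gives (0,1)='.' but target has '#' -> reject
  (1,0)=# (1,2)=. (3,1)=# -> step gives (0,1)='.' but target has '#' -> reject
  (1,0)=# (1,2)=# (3,1)=. -> step reproduces the target at every cell -> ACCEPT
  (1,0)=# (1,2)=# (3,1)=# -> step gives (2,1)='.' but target has '#' -> reject
Unique solution: (1,0)=live, (1,2)=live, (3,1)=dead.
Check: live-neighbor counts of every cell in the completed generation 0:
22221
14230
13131
01110
Applying B3/S23 to generation 0 with these counts gives:
.#...
..##.
.#.#.
.....
which matches the target exactly.

Answer: .#...
#.#.#
..#..
.....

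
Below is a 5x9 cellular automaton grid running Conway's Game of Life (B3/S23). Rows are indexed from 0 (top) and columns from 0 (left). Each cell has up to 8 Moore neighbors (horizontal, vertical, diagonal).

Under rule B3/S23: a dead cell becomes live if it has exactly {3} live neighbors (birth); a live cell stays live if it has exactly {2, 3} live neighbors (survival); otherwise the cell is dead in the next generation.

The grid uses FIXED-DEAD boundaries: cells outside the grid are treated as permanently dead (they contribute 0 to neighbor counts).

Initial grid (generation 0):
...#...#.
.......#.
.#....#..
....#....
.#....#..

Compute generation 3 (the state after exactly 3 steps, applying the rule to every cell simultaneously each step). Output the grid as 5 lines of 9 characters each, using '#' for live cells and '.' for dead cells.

Simulating step by step:
Generation 0 (given above): 8 live cells
Generation 1: 3 live cells
.........
......##.
.........
.....#...
.........
Generation 2: 1 live cells
.........
.........
......#..
.........
.........
Generation 3: 0 live cells
(generation 3 grid is the final answer)

Answer: .........
.........
.........
.........
.........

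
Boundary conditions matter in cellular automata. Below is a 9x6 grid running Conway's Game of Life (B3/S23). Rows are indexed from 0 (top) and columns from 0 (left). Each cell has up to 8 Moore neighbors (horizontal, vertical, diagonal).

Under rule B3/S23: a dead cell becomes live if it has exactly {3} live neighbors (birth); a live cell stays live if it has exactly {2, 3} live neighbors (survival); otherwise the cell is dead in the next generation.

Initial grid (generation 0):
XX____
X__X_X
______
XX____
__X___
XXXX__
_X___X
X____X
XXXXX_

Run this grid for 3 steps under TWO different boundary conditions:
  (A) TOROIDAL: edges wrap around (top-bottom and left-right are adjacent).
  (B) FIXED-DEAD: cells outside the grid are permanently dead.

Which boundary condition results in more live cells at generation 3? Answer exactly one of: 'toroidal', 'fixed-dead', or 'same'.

Under TOROIDAL boundary, generation 3:
______
______
__X__X
X_XX__
_XXX__
__XX_X
X_XX_X
__X__X
______
Population = 17

Under FIXED-DEAD boundary, generation 3:
_X____
__X___
__XX__
__XX__
__X___
__X_X_
___X_X
X____X
XXXXX_
Population = 18

Comparison: toroidal=17, fixed-dead=18 -> fixed-dead

Answer: fixed-dead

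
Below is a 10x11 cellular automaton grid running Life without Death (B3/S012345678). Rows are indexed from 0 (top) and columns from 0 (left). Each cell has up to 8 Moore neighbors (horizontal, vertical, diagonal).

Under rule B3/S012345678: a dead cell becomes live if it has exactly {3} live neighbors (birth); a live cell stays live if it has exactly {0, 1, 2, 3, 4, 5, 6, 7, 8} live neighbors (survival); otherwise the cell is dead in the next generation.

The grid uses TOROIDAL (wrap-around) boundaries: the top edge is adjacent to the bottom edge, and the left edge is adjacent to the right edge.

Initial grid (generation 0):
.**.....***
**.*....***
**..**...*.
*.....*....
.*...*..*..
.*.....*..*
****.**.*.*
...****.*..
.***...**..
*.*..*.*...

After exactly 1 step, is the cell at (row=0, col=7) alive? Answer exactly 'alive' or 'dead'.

Simulating step by step:
Generation 0 (given above): 46 live cells
Generation 1: 60 live cells
.***...****
**.**...***
***.**..**.
*...*.*...*
.*...****..
.*..**.**.*
****.**.*.*
...****.*..
.***...**..
*.*..***..*

Cell (0,7) at generation 1: 1 -> alive

Answer: alive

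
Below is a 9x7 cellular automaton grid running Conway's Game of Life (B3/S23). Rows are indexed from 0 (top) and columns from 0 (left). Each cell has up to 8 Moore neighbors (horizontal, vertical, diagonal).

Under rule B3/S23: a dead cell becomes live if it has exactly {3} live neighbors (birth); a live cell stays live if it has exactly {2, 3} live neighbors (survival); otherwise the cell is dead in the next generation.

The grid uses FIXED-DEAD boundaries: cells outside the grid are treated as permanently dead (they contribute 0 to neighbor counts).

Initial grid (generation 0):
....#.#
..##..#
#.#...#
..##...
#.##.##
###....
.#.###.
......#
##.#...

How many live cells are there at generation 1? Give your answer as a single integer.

Answer: 22

Derivation:
Simulating step by step:
Generation 0 (given above): 26 live cells
Generation 1: 22 live cells
...#.#.
.###..#
.......
....###
#...#..
#.....#
##.###.
##.#.#.
.......
Population at generation 1: 22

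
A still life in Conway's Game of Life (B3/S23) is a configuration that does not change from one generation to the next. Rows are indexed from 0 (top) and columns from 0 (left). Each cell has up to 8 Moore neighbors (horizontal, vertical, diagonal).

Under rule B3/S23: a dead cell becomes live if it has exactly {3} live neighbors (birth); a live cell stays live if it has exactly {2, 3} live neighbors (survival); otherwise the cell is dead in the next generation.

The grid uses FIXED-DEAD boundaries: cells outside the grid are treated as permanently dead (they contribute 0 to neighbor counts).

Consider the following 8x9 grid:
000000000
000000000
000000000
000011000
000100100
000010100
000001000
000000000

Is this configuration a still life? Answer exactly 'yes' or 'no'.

Answer: yes

Derivation:
Compute generation 1 and compare to generation 0 (given above):
Generation 1:
000000000
000000000
000000000
000011000
000100100
000010100
000001000
000000000
The grids are IDENTICAL -> still life.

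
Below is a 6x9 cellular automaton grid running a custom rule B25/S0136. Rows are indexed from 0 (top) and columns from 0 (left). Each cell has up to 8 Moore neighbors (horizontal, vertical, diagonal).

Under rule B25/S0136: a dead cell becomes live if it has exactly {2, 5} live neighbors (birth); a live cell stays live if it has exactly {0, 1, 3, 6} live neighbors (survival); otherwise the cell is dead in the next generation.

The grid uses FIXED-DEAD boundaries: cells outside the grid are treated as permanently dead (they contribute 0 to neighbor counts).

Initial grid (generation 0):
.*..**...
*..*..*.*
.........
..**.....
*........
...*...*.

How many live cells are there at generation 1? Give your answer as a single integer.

Answer: 24

Derivation:
Simulating step by step:
Generation 0 (given above): 12 live cells
Generation 1: 24 live cells
****..**.
****..***
.*..*..*.
.***.....
**..*....
...*...*.
Population at generation 1: 24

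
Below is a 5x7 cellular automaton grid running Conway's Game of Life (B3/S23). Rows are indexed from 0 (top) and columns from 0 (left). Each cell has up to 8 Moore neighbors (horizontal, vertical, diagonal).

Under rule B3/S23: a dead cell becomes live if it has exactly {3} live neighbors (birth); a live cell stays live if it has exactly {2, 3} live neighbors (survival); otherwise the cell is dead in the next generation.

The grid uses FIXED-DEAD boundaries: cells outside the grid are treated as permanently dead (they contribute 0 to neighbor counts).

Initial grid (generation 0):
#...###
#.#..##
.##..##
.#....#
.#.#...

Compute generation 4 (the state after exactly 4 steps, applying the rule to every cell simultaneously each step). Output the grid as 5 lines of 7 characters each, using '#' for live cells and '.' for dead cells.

Simulating step by step:
Generation 0 (given above): 16 live cells
Generation 1: 13 live cells
.#..#.#
#.##...
#.#....
##...##
..#....
Generation 2: 12 live cells
.###...
#.##...
#.##...
#.#....
.#.....
Generation 3: 9 live cells
.#.#...
#...#..
#......
#.##...
.#.....
Generation 4: 8 live cells
(generation 4 grid is the final answer)

Answer: .......
##.....
#..#...
#.#....
.##....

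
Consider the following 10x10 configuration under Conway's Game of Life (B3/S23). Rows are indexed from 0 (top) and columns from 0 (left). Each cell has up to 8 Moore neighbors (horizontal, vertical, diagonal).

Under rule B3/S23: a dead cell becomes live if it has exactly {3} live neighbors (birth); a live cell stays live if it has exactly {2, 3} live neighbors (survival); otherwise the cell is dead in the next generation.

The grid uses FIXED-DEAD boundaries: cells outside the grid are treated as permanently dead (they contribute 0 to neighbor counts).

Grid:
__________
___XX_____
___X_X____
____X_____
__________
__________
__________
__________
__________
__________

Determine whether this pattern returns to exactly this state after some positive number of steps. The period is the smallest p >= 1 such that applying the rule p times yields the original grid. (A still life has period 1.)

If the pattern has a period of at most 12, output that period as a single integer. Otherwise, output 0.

Answer: 1

Derivation:
Simulating and comparing each generation to the original:
Gen 0 (original, given above): 5 live cells
Gen 1: 5 live cells, MATCHES original -> period = 1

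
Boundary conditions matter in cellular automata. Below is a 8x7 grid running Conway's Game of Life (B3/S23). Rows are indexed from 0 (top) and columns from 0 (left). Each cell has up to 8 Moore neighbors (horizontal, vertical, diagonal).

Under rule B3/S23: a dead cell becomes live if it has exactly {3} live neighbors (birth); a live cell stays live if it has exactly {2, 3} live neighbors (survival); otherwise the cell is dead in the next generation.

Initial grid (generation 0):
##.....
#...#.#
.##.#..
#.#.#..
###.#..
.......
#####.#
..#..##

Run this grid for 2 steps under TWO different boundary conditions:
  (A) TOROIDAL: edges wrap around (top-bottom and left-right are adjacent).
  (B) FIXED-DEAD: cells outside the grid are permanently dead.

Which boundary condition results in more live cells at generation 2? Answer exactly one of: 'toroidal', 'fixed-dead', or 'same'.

Under TOROIDAL boundary, generation 2:
..##..#
#######
###....
#...##.
##.#...
....#..
###....
....###
Population = 26

Under FIXED-DEAD boundary, generation 2:
###....
#.###..
#.#....
#...##.
.#.#...
....##.
.##...#
.##.#.#
Population = 23

Comparison: toroidal=26, fixed-dead=23 -> toroidal

Answer: toroidal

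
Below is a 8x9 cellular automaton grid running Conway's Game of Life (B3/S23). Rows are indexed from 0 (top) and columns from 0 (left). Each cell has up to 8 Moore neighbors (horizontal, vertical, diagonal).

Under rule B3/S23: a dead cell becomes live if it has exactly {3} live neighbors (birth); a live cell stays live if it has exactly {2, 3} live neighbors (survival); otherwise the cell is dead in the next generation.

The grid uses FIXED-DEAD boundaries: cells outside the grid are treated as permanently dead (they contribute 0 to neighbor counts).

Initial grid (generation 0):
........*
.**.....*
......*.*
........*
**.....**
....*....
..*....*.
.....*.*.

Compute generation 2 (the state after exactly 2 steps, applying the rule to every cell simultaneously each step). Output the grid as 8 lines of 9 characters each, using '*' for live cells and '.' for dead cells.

Simulating step by step:
Generation 0 (given above): 16 live cells
Generation 1: 10 live cells
.........
........*
........*
........*
.......**
.*.....**
......*..
......*..
Generation 2: 6 live cells
(generation 2 grid is the final answer)

Answer: .........
.........
.......**
........*
.........
......*.*
......*..
.........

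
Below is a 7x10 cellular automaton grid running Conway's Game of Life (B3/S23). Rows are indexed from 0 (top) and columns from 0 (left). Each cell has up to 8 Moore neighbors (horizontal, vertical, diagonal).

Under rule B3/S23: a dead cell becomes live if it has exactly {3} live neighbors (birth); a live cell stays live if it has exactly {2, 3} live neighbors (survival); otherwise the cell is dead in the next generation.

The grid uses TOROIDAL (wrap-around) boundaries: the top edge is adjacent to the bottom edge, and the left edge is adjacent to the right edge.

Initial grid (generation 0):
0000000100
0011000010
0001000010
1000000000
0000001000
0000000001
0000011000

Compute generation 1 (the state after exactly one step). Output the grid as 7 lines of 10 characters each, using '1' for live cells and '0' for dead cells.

Answer: 0000001100
0011000110
0011000001
0000000000
0000000000
0000011000
0000001000

Derivation:
Simulating step by step:
Generation 0 (given above): 11 live cells
Generation 1: 12 live cells
(generation 1 grid is the final answer)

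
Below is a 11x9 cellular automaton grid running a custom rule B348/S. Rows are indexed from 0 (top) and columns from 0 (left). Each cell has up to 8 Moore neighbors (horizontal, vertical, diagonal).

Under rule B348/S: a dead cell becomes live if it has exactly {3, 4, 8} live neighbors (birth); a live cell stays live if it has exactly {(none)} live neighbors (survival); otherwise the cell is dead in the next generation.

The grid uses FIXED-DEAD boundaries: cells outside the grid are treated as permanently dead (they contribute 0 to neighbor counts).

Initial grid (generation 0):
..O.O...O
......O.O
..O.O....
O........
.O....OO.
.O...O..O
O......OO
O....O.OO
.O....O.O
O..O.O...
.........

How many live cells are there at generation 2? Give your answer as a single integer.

Simulating step by step:
Generation 0 (given above): 27 live cells
Generation 1: 16 live cells
.......O.
...O.O.O.
.........
.O.......
O........
O.....O..
.O....O..
.O....O..
O...OO.O.
.........
.........
Generation 2: 11 live cells
......O..
......O..
.........
.........
.O.......
.O.......
O....O.O.
O....O.O.
......O..
.........
.........
Population at generation 2: 11

Answer: 11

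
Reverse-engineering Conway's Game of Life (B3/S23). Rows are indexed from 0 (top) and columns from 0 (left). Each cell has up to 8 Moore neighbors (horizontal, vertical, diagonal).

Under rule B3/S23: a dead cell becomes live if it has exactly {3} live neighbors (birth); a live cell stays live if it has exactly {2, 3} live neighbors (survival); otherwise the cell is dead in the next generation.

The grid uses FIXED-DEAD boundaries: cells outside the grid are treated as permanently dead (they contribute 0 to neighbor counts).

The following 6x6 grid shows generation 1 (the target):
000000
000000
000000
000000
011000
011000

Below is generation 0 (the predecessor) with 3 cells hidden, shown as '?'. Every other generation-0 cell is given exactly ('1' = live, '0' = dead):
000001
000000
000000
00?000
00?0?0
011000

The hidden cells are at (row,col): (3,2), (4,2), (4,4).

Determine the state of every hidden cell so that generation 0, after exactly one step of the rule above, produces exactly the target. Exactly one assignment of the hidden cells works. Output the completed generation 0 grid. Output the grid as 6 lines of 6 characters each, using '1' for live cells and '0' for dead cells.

Answer: 000001
000000
000000
000000
001000
011000

Derivation:
Hidden generation-0 cells (in order): (3,2), (4,2), (4,4).
A hidden cell only influences target cells in its own 3x3 neighborhood. Try each of the 2^3 = 8 assignments, step the completed generation 0 forward once under B3/S23, and compare with the target:
  (3,2)=0 (4,2)=0 (4,4)=0 -> step gives (4,1)='0' but target has '1' -> reject
  (3,2)=0 (4,2)=0 (4,4)=1 -> step gives (4,1)='0' but target has '1' -> reject
  (3,2)=0 (4,2)=1 (4,4)=0 -> step reproduces the target at every cell -> ACCEPT
  (3,2)=0 (4,2)=1 (4,4)=1 -> step gives (4,3)='1' but target has '0' -> reject
  (3,2)=1 (4,2)=0 (4,4)=0 -> step gives (5,1)='0' but target has '1' -> reject
  (3,2)=1 (4,2)=0 (4,4)=1 -> step gives (4,3)='1' but target has '0' -> reject
  (3,2)=1 (4,2)=1 (4,4)=0 -> step gives (4,1)='0' but target has '1' -> reject
  (3,2)=1 (4,2)=1 (4,4)=1 -> step gives (3,3)='1' but target has '0' -> reject
Unique solution: (3,2)=dead, (4,2)=live, (4,4)=dead.
Check: live-neighbor counts of every cell in the completed generation 0:
000010
000011
000000
011100
132200
122200
Applying B3/S23 to generation 0 with these counts gives:
000000
000000
000000
000000
011000
011000
which matches the target exactly.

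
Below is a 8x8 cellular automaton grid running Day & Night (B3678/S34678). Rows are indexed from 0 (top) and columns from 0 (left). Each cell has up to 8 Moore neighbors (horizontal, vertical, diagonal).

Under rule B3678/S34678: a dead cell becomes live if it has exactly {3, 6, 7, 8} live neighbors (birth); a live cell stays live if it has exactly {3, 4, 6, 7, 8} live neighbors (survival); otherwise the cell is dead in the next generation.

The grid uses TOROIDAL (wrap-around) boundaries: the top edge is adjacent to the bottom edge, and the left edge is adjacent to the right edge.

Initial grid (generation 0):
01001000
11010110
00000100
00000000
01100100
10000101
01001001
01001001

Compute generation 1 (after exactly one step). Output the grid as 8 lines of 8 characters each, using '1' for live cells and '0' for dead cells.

Answer: 01011011
00100100
00001010
00000000
10000010
10101000
10000101
00110100

Derivation:
Simulating step by step:
Generation 0 (given above): 20 live cells
Generation 1: 20 live cells
(generation 1 grid is the final answer)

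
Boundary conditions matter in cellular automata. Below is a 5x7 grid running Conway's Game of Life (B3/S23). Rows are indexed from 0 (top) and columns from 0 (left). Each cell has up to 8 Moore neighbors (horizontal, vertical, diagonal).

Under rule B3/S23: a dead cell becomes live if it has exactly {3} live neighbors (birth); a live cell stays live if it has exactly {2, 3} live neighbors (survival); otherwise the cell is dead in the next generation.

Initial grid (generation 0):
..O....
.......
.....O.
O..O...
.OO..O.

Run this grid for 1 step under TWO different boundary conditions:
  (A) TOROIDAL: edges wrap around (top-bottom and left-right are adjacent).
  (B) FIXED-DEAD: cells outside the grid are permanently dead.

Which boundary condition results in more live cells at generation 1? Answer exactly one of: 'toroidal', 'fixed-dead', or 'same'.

Answer: toroidal

Derivation:
Under TOROIDAL boundary, generation 1:
.OO....
.......
.......
.OO.O.O
.OOO...
Population = 9

Under FIXED-DEAD boundary, generation 1:
.......
.......
.......
.OO.O..
.OO....
Population = 5

Comparison: toroidal=9, fixed-dead=5 -> toroidal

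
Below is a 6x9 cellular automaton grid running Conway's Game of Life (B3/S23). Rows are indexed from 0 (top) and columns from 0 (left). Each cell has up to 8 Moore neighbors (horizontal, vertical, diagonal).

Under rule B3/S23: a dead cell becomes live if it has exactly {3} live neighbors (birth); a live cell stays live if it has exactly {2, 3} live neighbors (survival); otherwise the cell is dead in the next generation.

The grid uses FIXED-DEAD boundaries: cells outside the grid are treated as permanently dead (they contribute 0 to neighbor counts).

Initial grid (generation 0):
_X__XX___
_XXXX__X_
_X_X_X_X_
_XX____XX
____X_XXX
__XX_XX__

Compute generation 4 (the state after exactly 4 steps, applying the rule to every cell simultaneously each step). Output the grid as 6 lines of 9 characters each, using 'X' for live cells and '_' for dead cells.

Simulating step by step:
Generation 0 (given above): 24 live cells
Generation 1: 19 live cells
_X__XX___
XX_______
X______X_
_XXXXX___
_X__X___X
___XXXX__
Generation 2: 18 live cells
XX_______
XX_______
X__XX____
XXXXXX___
_X____X__
___XXX___
Generation 3: 11 live cells
XX_______
__X______
_____X___
X____X___
XX____X__
____XX___
Generation 4: 11 live cells
(generation 4 grid is the final answer)

Answer: _X_______
_X_______
_________
XX___XX__
XX__X_X__
_____X___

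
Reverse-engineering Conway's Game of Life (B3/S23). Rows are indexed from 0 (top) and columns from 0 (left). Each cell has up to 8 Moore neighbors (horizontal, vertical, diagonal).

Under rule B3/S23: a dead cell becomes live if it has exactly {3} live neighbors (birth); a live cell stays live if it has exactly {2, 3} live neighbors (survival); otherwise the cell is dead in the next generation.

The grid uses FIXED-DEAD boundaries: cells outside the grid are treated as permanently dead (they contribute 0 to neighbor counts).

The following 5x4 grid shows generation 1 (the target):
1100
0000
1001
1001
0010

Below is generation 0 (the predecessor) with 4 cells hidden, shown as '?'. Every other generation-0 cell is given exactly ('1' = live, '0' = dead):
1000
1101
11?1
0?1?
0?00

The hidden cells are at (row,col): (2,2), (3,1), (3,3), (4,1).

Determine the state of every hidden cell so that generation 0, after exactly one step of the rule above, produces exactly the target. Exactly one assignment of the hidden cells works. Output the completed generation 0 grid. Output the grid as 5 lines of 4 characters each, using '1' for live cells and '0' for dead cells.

Answer: 1000
1101
1101
0011
0100

Derivation:
Hidden generation-0 cells (in order): (2,2), (3,1), (3,3), (4,1).
A hidden cell only influences target cells in its own 3x3 neighborhood. Try each of the 2^4 = 16 assignments, step the completed generation 0 forward once under B3/S23, and compare with the target:
  (2,2)=0 (3,1)=0 (3,3)=0 (4,1)=0 -> step gives (3,0)='0' but target has '1' -> reject
  (2,2)=0 (3,1)=0 (3,3)=0 (4,1)=1 -> step gives (3,2)='1' but target has '0' -> reject
  (2,2)=0 (3,1)=0 (3,3)=1 (4,1)=0 -> step gives (3,0)='0' but target has '1' -> reject
  (2,2)=0 (3,1)=0 (3,3)=1 (4,1)=1 -> step reproduces the target at every cell -> ACCEPT
  (2,2)=0 (3,1)=1 (3,3)=0 (4,1)=0 -> step gives (2,0)='0' but target has '1' -> reject
  (2,2)=0 (3,1)=1 (3,3)=0 (4,1)=1 -> step gives (2,0)='0' but target has '1' -> reject
  (2,2)=0 (3,1)=1 (3,3)=1 (4,1)=0 -> step gives (2,0)='0' but target has '1' -> reject
  (2,2)=0 (3,1)=1 (3,3)=1 (4,1)=1 -> step gives (2,0)='0' but target has '1' -> reject
  (2,2)=1 (3,1)=0 (3,3)=0 (4,1)=0 -> step gives (1,3)='1' but target has '0' -> reject
  (2,2)=1 (3,1)=0 (3,3)=0 (4,1)=1 -> step gives (1,3)='1' but target has '0' -> reject
  (2,2)=1 (3,1)=0 (3,3)=1 (4,1)=0 -> step gives (1,3)='1' but target has '0' -> reject
  (2,2)=1 (3,1)=0 (3,3)=1 (4,1)=1 -> step gives (1,3)='1' but target has '0' -> reject
  (2,2)=1 (3,1)=1 (3,3)=0 (4,1)=0 -> step gives (1,3)='1' but target has '0' -> reject
  (2,2)=1 (3,1)=1 (3,3)=0 (4,1)=1 -> step gives (1,3)='1' but target has '0' -> reject
  (2,2)=1 (3,1)=1 (3,3)=1 (4,1)=0 -> step gives (1,3)='1' but target has '0' -> reject
  (2,2)=1 (3,1)=1 (3,3)=1 (4,1)=1 -> step gives (1,3)='1' but target has '0' -> reject
Unique solution: (2,2)=dead, (3,1)=dead, (3,3)=live, (4,1)=live.
Check: live-neighbor counts of every cell in the completed generation 0:
2321
4441
3463
3442
1132
Applying B3/S23 to generation 0 with these counts gives:
1100
0000
1001
1001
0010
which matches the target exactly.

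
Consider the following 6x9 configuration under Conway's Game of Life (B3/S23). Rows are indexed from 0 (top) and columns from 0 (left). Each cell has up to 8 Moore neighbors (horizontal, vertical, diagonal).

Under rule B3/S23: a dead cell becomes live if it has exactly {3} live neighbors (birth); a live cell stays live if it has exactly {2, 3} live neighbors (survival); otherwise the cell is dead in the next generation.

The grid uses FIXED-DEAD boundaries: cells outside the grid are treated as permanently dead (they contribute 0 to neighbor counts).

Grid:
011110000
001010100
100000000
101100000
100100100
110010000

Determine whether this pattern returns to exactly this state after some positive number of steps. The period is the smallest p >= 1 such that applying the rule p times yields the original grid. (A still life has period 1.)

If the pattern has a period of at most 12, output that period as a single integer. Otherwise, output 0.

Simulating and comparing each generation to the original:
Gen 0 (original, given above): 17 live cells
Gen 1: 16 live cells, differs from original
Gen 2: 16 live cells, differs from original
Gen 3: 18 live cells, differs from original
Gen 4: 16 live cells, differs from original
Gen 5: 17 live cells, differs from original
Gen 6: 15 live cells, differs from original
Gen 7: 10 live cells, differs from original
Gen 8: 10 live cells, differs from original
Gen 9: 9 live cells, differs from original
Gen 10: 9 live cells, differs from original
Gen 11: 10 live cells, differs from original
Gen 12: 8 live cells, differs from original
No period found within 12 steps.

Answer: 0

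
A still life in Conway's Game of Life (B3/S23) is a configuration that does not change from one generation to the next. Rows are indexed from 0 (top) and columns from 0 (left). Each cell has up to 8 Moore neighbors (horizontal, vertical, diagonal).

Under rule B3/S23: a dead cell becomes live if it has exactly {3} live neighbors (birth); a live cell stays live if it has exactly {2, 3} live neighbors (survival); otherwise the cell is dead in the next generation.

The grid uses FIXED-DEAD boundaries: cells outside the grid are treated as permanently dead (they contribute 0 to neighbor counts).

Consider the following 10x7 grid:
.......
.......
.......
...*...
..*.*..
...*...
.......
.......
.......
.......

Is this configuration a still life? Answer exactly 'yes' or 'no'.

Answer: yes

Derivation:
Compute generation 1 and compare to generation 0 (given above):
Generation 1:
.......
.......
.......
...*...
..*.*..
...*...
.......
.......
.......
.......
The grids are IDENTICAL -> still life.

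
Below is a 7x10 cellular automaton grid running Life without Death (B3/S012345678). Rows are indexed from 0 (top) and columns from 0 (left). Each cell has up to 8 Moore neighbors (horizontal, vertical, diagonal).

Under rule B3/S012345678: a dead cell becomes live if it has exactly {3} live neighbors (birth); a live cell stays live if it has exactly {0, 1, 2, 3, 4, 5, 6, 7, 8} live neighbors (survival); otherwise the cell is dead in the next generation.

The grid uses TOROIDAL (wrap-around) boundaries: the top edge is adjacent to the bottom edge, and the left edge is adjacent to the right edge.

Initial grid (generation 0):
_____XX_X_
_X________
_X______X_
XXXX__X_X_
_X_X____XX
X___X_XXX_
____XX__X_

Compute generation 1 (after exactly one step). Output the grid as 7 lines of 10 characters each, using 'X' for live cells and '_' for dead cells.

Answer: ____XXXXX_
_X_____X__
_X_____XXX
XXXX__X_X_
_X_XXXX_XX
X__XX_XXX_
____XX__X_

Derivation:
Simulating step by step:
Generation 0 (given above): 24 live cells
Generation 1: 33 live cells
(generation 1 grid is the final answer)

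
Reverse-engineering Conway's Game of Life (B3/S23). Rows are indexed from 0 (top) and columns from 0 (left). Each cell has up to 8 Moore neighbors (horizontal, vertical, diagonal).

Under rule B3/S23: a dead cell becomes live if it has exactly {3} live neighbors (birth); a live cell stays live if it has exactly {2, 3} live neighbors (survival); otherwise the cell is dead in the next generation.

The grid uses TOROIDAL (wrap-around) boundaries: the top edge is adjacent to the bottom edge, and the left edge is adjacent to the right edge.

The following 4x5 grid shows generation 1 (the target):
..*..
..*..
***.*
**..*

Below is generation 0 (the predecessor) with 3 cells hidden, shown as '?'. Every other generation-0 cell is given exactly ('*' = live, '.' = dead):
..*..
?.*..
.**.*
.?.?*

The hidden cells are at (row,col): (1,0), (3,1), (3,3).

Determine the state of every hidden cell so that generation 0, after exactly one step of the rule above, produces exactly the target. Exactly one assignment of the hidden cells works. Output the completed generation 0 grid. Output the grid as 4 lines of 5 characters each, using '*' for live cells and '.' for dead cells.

Answer: ..*..
..*..
.**.*
...**

Derivation:
Hidden generation-0 cells (in order): (1,0), (3,1), (3,3).
A hidden cell only influences target cells in its own 3x3 neighborhood. Try each of the 2^3 = 8 assignments, step the completed generation 0 forward once under B3/S23, and compare with the target:
  (1,0)=. (3,1)=. (3,3)=. -> step gives (0,2)='.' but target has '*' -> reject
  (1,0)=. (3,1)=. (3,3)=* -> step reproduces the target at every cell -> ACCEPT
  (1,0)=. (3,1)=* (3,3)=. -> step gives (0,1)='*' but target has '.' -> reject
  (1,0)=. (3,1)=* (3,3)=* -> step gives (0,1)='*' but target has '.' -> reject
  (1,0)=* (3,1)=. (3,3)=. -> step gives (0,1)='*' but target has '.' -> reject
  (1,0)=* (3,1)=. (3,3)=* -> step gives (0,1)='*' but target has '.' -> reject
  (1,0)=* (3,1)=* (3,3)=. -> step gives (0,0)='*' but target has '.' -> reject
  (1,0)=* (3,1)=* (3,3)=* -> step gives (0,0)='*' but target has '.' -> reject
Unique solution: (1,0)=dead, (3,1)=dead, (3,3)=live.
Check: live-neighbor counts of every cell in the completed generation 0:
12242
24341
32352
33442
Applying B3/S23 to generation 0 with these counts gives:
..*..
..*..
***.*
**..*
which matches the target exactly.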